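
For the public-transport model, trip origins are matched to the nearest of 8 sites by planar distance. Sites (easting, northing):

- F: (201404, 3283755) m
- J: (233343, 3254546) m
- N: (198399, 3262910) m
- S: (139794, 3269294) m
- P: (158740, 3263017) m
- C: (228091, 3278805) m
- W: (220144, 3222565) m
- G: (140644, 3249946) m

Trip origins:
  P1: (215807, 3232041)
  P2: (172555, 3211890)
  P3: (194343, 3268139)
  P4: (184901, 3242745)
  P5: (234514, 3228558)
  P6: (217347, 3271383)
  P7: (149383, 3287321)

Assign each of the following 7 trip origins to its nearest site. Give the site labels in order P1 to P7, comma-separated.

P1 → W (d²=108604145.00)
P2 → W (d²=2378668546.00)
P3 → N (d²=43793577.00)
P4 → N (d²=588823229.00)
P5 → W (d²=242412949.00)
P6 → C (d²=170519620.00)
P7 → S (d²=416921650.00)

W, W, N, N, W, C, S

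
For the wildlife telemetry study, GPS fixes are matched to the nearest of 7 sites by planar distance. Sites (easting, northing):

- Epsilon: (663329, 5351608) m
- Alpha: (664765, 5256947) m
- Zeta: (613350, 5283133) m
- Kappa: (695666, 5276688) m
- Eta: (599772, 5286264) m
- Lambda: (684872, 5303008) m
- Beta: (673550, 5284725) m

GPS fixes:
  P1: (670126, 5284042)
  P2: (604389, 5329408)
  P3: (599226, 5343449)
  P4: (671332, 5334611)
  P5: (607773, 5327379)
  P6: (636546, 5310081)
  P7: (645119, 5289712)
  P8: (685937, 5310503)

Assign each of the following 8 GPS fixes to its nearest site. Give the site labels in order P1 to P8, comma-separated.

P1 → Beta (d²=12190265.00)
P2 → Eta (d²=1882721425.00)
P3 → Eta (d²=3270422341.00)
P4 → Epsilon (d²=352946018.00)
P5 → Eta (d²=1754459226.00)
P6 → Zeta (d²=1264249120.00)
P7 → Beta (d²=833191930.00)
P8 → Lambda (d²=57309250.00)

Beta, Eta, Eta, Epsilon, Eta, Zeta, Beta, Lambda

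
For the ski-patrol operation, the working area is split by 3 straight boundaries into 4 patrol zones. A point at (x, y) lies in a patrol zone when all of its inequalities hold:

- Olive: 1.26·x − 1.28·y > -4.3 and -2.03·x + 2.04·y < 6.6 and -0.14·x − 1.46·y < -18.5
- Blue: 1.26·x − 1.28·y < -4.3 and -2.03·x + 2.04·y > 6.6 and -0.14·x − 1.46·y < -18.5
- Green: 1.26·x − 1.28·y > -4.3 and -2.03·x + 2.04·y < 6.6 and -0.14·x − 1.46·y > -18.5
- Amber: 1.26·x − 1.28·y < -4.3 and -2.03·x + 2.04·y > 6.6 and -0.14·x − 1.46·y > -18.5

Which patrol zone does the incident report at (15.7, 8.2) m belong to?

Green

1.26·15.7 − 1.28·8.2 = 9.286, which is > -4.3
-2.03·15.7 + 2.04·8.2 = -15.143, which is < 6.6
-0.14·15.7 − 1.46·8.2 = -14.170, which is > -18.5
This sign pattern matches Green.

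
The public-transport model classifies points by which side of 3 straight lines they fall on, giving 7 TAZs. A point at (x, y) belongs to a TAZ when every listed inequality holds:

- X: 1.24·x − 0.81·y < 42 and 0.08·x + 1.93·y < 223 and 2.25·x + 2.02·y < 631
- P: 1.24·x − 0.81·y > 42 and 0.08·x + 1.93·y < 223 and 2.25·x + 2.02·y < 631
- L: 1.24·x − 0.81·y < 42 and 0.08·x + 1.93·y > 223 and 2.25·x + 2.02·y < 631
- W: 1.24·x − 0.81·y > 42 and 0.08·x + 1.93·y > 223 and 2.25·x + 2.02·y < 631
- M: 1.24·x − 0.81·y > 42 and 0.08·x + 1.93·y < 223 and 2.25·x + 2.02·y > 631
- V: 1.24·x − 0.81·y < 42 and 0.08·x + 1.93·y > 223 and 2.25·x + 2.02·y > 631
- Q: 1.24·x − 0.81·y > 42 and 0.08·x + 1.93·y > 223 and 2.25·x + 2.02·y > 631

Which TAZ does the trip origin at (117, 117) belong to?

W

1.24·117 − 0.81·117 = 50.310, which is > 42
0.08·117 + 1.93·117 = 235.170, which is > 223
2.25·117 + 2.02·117 = 499.590, which is < 631
This sign pattern matches W.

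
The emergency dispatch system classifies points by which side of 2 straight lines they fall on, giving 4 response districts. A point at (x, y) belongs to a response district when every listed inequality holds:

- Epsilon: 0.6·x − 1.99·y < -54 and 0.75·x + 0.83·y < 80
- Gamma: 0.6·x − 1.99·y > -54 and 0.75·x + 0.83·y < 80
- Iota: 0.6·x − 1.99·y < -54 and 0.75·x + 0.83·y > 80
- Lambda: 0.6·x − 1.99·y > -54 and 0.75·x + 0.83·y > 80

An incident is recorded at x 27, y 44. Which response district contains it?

0.6·27 − 1.99·44 = -71.360, which is < -54
0.75·27 + 0.83·44 = 56.770, which is < 80
This sign pattern matches Epsilon.

Epsilon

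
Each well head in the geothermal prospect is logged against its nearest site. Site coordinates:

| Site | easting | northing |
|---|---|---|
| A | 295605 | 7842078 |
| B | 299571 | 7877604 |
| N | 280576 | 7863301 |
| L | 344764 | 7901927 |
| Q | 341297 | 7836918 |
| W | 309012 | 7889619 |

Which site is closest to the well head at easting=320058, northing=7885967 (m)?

Squared distances to each site:
A: 2524193530.000; B: 489656938.000; N: 2072575880.000; L: 865108036.000; Q: 2856899522.000; W: 135351220.000.
Minimum at W.

W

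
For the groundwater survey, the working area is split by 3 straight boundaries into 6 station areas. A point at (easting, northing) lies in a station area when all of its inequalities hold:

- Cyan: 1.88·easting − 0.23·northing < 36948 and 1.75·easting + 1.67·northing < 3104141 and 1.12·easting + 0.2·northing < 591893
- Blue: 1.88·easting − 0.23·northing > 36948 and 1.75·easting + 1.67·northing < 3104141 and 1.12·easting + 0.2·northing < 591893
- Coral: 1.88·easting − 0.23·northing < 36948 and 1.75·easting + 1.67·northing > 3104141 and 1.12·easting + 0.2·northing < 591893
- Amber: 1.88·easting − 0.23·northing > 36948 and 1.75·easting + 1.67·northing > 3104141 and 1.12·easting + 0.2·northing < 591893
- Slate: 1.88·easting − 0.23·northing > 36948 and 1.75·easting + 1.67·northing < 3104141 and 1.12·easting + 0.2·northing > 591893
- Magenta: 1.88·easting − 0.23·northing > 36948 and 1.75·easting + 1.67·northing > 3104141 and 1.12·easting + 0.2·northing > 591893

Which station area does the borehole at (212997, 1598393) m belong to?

1.88·212997 − 0.23·1598393 = 32803.970, which is < 36948
1.75·212997 + 1.67·1598393 = 3042061.060, which is < 3104141
1.12·212997 + 0.2·1598393 = 558235.240, which is < 591893
This sign pattern matches Cyan.

Cyan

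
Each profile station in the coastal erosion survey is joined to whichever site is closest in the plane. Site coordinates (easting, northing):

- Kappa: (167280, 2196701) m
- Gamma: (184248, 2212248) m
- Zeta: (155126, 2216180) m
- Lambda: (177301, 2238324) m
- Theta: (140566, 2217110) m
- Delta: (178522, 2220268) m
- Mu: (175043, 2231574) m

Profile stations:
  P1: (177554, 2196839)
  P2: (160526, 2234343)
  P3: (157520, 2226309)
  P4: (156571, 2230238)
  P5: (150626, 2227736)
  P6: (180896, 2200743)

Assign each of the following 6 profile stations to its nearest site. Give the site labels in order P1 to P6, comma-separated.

Kappa, Mu, Zeta, Zeta, Zeta, Gamma

P1 → Kappa (d²=105574120.00)
P2 → Mu (d²=218410650.00)
P3 → Zeta (d²=108327877.00)
P4 → Zeta (d²=199715389.00)
P5 → Zeta (d²=153791136.00)
P6 → Gamma (d²=143600929.00)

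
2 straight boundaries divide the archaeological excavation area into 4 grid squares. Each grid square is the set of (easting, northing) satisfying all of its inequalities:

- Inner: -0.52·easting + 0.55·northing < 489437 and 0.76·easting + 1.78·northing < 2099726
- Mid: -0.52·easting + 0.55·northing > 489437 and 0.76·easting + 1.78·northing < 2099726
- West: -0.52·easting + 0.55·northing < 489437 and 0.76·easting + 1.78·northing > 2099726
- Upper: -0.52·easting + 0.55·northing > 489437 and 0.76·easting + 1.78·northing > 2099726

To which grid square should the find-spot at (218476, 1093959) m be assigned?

West

-0.52·218476 + 0.55·1093959 = 488069.930, which is < 489437
0.76·218476 + 1.78·1093959 = 2113288.780, which is > 2099726
This sign pattern matches West.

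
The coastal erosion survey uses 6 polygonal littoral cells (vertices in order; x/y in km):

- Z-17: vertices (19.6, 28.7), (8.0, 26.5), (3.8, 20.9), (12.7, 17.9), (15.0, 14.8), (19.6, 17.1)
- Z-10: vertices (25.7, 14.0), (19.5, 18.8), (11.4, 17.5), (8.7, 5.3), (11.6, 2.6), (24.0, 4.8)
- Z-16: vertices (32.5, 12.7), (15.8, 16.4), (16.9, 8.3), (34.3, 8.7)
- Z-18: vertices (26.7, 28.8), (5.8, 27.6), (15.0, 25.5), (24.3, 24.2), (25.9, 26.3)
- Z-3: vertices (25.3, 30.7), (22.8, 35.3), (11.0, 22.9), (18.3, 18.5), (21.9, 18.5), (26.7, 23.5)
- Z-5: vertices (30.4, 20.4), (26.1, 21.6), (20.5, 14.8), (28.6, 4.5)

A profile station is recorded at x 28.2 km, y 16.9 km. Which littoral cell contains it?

Z-5

Cast a ray rightward from (28.2, 16.9). For each polygon, the edges (by vertex number in listed order) whose endpoints lie on opposite sides of y = 16.9, where each meets that height, and whether that is right or left of the point:
Z-17: 4–5 at x≈13.44 (left), 5–6 at x≈19.20 (left) → 0 crossings.
Z-10: 1–2 at x≈21.95 (left), 3–4 at x≈11.27 (left) → 0 crossings.
Z-16: no edge straddles that height → 0 crossings.
Z-18: no edge straddles that height → 0 crossings.
Z-3: no edge straddles that height → 0 crossings.
Z-5: 2–3 at x≈22.23 (left), 4–1 at x≈30.00 (right) → 1 crossing.
Only Z-5 has an odd count, so the point is inside Z-5.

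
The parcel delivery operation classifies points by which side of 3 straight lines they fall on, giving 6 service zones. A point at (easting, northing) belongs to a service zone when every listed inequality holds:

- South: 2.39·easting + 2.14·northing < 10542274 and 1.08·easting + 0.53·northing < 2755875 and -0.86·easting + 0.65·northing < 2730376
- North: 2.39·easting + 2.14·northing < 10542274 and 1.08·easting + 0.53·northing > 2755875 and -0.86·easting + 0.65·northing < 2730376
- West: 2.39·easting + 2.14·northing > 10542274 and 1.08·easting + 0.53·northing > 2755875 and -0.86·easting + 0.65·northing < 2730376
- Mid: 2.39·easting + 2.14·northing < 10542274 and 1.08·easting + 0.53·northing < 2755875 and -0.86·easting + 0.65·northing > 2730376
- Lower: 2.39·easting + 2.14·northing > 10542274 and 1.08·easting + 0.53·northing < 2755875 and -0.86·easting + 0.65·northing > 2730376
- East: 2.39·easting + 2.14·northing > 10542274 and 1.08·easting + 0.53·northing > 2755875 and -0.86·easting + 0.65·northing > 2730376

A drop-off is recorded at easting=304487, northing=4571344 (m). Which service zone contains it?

2.39·304487 + 2.14·4571344 = 10510400.090, which is < 10542274
1.08·304487 + 0.53·4571344 = 2751658.280, which is < 2755875
-0.86·304487 + 0.65·4571344 = 2709514.780, which is < 2730376
This sign pattern matches South.

South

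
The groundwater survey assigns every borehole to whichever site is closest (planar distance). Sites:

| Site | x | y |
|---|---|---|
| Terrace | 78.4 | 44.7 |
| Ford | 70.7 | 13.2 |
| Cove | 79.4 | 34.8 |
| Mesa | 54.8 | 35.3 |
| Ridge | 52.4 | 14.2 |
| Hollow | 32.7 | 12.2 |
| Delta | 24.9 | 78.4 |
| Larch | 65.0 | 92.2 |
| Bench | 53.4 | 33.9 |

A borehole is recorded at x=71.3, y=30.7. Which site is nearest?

Cove

Squared distances to each site:
Terrace: 246.410; Ford: 306.610; Cove: 82.420; Mesa: 293.410; Ridge: 629.460; Hollow: 1832.210; Delta: 4428.250; Larch: 3821.940; Bench: 330.650.
Minimum at Cove.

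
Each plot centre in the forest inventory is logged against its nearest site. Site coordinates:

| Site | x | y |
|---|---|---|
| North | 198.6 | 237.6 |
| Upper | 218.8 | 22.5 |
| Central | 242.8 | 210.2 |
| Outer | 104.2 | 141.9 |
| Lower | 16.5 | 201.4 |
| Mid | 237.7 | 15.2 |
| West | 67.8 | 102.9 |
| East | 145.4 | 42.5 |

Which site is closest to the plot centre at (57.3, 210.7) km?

Lower

Squared distances to each site:
North: 20689.300; Upper: 61501.490; Central: 34410.500; Outer: 6933.050; Lower: 1751.130; Mid: 70764.410; West: 11731.090; East: 36052.850.
Minimum at Lower.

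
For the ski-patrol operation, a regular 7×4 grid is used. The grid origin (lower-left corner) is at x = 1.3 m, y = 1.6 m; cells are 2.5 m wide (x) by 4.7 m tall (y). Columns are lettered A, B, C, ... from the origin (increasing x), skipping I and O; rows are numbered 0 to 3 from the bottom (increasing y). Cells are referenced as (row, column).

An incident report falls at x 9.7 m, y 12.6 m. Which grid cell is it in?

Column index: ⌊(9.7 − 1.3) / 2.5⌋ = ⌊3.360⌋ = 3 → column D
Row offset from origin: ⌊(12.6 − 1.6) / 4.7⌋ = ⌊2.340⌋ = 2 → row 2

(2, D)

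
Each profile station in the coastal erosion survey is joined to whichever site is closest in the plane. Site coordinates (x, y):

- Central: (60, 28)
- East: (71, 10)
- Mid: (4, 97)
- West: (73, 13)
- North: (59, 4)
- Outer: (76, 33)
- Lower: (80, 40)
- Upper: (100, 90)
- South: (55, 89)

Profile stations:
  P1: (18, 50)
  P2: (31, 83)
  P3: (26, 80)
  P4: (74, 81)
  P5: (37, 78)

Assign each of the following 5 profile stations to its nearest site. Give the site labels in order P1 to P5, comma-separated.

P1 → Central (d²=2248.00)
P2 → South (d²=612.00)
P3 → Mid (d²=773.00)
P4 → South (d²=425.00)
P5 → South (d²=445.00)

Central, South, Mid, South, South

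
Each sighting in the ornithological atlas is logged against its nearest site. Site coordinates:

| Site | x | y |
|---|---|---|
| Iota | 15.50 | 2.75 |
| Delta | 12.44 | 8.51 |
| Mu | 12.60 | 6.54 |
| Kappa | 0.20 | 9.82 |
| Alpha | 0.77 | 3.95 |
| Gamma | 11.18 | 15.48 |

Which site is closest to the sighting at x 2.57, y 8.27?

Kappa

Squared distances to each site:
Iota: 197.655; Delta: 97.474; Mu: 103.594; Kappa: 8.019; Alpha: 21.902; Gamma: 126.116.
Minimum at Kappa.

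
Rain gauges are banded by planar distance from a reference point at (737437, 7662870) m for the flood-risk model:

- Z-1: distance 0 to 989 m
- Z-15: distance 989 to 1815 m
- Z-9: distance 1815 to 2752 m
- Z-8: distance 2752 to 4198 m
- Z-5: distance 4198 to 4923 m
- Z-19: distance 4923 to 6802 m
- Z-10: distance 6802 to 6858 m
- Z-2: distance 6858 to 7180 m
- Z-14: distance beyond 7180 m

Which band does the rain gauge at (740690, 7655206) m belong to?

Z-14

Distance = √((740690−737437)² + (7655206−7662870)²) = √(10582009.000 + 58736896.000) = 8325.798 m.
7180 ≤ 8325.798 < ∞ → Z-14.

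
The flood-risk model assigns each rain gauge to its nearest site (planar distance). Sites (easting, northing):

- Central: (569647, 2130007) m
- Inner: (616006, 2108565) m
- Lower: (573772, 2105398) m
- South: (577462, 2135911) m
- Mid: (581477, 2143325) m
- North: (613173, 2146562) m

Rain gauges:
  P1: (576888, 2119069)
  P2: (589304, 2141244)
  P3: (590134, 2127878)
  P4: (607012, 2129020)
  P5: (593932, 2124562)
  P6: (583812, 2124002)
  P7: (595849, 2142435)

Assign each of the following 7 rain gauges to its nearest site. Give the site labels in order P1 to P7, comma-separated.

Central, Mid, South, North, South, South, Mid

P1 → Central (d²=172071925.00)
P2 → Mid (d²=65592490.00)
P3 → South (d²=225108673.00)
P4 → North (d²=345679685.00)
P5 → South (d²=400060701.00)
P6 → South (d²=182146781.00)
P7 → Mid (d²=207346484.00)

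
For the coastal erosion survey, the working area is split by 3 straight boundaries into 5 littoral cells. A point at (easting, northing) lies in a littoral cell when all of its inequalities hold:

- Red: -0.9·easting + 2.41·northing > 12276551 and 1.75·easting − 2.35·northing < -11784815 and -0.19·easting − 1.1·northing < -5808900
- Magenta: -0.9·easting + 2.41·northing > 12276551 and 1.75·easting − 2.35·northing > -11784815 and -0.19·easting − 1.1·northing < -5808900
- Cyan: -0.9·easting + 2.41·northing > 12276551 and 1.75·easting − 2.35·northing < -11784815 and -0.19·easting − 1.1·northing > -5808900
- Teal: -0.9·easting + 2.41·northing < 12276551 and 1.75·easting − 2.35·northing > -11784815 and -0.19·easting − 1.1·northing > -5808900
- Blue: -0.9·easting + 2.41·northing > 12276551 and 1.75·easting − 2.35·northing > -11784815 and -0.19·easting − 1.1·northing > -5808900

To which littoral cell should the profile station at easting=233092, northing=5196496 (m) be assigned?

-0.9·233092 + 2.41·5196496 = 12313772.560, which is > 12276551
1.75·233092 − 2.35·5196496 = -11803854.600, which is < -11784815
-0.19·233092 − 1.1·5196496 = -5760433.080, which is > -5808900
This sign pattern matches Cyan.

Cyan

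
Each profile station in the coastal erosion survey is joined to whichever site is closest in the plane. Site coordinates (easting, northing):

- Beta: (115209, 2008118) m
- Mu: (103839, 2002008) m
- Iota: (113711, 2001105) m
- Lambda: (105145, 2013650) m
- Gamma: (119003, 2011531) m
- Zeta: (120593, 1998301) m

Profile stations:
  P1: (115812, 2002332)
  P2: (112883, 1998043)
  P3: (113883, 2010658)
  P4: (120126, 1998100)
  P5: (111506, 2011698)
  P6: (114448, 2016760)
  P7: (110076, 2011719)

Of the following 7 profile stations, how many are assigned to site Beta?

2

P1 → Iota
P2 → Iota
P3 → Beta
P4 → Zeta
P5 → Beta
P6 → Gamma
P7 → Lambda
2 of the 7 go to Beta.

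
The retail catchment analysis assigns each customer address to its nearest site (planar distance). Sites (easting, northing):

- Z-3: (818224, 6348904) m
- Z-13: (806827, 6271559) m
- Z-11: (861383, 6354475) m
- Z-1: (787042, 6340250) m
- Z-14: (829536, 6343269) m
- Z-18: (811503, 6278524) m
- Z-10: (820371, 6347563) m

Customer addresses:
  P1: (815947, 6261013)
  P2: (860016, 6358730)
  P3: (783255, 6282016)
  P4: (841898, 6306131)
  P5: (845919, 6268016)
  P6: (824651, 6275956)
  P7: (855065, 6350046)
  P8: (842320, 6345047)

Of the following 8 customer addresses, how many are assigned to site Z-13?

P1 → Z-13
P2 → Z-11
P3 → Z-13
P4 → Z-14
P5 → Z-18
P6 → Z-18
P7 → Z-11
P8 → Z-14
2 of the 8 go to Z-13.

2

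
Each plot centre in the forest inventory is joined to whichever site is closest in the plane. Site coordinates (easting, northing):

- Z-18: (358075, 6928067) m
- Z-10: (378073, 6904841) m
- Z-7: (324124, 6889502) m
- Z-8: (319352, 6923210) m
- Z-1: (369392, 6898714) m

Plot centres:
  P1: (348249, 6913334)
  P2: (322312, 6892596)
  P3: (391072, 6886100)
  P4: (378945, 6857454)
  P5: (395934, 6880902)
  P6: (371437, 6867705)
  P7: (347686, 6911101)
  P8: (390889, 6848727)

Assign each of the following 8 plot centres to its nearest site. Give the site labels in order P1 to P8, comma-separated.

Z-18, Z-7, Z-10, Z-1, Z-10, Z-1, Z-18, Z-1

P1 → Z-18 (d²=313611565.00)
P2 → Z-7 (d²=12856180.00)
P3 → Z-10 (d²=520199082.00)
P4 → Z-1 (d²=1793647409.00)
P5 → Z-10 (d²=892091042.00)
P6 → Z-1 (d²=965740106.00)
P7 → Z-18 (d²=395776477.00)
P8 → Z-1 (d²=2960821178.00)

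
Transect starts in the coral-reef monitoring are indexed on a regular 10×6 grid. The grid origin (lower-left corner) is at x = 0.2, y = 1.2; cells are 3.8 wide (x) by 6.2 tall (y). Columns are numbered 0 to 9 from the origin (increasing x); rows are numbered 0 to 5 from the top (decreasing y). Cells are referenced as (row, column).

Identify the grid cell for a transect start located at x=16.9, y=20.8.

(2, 4)

Column index: ⌊(16.9 − 0.2) / 3.8⌋ = ⌊4.395⌋ = 4
Row offset from origin: ⌊(20.8 − 1.2) / 6.2⌋ = ⌊3.161⌋ = 3 → row 2 (counted from top)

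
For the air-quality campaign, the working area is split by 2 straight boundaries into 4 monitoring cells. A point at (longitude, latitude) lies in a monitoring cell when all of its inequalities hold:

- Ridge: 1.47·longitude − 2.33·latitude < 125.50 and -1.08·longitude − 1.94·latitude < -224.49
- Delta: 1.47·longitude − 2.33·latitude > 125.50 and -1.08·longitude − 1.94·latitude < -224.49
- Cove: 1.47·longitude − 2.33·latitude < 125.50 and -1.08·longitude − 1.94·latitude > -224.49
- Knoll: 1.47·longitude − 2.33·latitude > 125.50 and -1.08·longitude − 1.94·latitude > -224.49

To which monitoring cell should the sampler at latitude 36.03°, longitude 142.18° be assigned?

Cove

1.47·142.18 − 2.33·36.03 = 125.055, which is < 125.50
-1.08·142.18 − 1.94·36.03 = -223.453, which is > -224.49
This sign pattern matches Cove.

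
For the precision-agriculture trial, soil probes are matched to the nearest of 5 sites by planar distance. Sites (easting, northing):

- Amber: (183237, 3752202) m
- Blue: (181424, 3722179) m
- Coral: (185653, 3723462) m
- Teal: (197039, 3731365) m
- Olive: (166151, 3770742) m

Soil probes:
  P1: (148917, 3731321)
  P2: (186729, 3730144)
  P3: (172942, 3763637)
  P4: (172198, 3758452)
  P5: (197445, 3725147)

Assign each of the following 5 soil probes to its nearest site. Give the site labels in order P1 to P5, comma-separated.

P1 → Blue (d²=1140281213.00)
P2 → Coral (d²=45806900.00)
P3 → Olive (d²=96598706.00)
P4 → Amber (d²=160922021.00)
P5 → Teal (d²=38828360.00)

Blue, Coral, Olive, Amber, Teal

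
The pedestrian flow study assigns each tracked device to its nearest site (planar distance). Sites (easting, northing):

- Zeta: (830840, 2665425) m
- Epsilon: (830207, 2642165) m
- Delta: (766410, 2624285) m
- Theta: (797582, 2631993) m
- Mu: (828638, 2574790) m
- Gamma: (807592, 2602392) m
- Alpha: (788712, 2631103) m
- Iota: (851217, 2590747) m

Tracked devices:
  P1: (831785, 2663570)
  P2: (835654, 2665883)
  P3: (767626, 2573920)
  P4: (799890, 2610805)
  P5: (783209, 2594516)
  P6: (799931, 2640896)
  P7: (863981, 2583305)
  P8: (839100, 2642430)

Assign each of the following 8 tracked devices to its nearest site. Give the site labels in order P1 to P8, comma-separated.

Zeta, Zeta, Gamma, Gamma, Gamma, Theta, Iota, Epsilon

P1 → Zeta (d²=4334050.00)
P2 → Zeta (d²=23384360.00)
P3 → Gamma (d²=2407935940.00)
P4 → Gamma (d²=130099373.00)
P5 → Gamma (d²=656562065.00)
P6 → Theta (d²=84781210.00)
P7 → Iota (d²=218303060.00)
P8 → Epsilon (d²=79155674.00)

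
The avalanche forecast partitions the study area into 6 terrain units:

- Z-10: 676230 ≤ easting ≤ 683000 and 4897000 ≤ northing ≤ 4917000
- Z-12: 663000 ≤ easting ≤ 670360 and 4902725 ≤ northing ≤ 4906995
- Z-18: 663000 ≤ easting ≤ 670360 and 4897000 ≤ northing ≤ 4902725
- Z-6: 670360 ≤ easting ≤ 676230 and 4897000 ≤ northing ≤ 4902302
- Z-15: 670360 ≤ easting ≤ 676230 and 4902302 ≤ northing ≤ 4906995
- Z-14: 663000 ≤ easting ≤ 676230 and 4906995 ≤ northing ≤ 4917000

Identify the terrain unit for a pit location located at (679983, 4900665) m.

Z-10

The point has easting = 679983 and northing = 4900665.
Only Z-10 satisfies 676230 ≤ easting ≤ 683000 and 4897000 ≤ northing ≤ 4917000.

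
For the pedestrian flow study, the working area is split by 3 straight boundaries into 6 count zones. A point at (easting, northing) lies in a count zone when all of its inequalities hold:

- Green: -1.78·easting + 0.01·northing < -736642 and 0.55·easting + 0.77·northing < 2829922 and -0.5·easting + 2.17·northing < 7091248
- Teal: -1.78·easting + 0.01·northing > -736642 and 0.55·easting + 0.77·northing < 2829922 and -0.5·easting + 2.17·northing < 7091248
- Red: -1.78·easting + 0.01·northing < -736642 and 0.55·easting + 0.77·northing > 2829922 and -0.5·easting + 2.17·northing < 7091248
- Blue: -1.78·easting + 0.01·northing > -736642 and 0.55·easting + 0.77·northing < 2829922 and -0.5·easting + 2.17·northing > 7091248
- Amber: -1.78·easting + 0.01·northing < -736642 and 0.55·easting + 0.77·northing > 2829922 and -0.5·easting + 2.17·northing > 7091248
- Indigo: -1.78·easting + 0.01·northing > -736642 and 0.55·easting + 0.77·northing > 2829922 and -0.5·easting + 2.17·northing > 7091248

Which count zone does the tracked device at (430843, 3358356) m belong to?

-1.78·430843 + 0.01·3358356 = -733316.980, which is > -736642
0.55·430843 + 0.77·3358356 = 2822897.770, which is < 2829922
-0.5·430843 + 2.17·3358356 = 7072211.020, which is < 7091248
This sign pattern matches Teal.

Teal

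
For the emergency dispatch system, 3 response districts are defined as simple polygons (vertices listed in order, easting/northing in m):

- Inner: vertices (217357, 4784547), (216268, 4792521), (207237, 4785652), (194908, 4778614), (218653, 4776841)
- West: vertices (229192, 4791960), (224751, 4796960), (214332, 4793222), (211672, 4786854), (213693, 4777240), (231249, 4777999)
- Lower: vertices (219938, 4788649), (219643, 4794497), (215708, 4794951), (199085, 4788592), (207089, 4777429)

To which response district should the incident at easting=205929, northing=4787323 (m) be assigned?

Cast a ray rightward from (205929, 4787323). For each polygon, the edges (by vertex number in listed order) whose endpoints lie on opposite sides of northing = 4787323, where each meets that height, and whether that is right or left of the point:
Inner: 1–2 at easting≈216977.9 (right), 2–3 at easting≈209433.9 (right) → 2 crossings.
West: 3–4 at easting≈211867.9 (right), 6–1 at easting≈229875.2 (right) → 2 crossings.
Lower: 4–5 at easting≈199994.9 (left), 5–1 at easting≈218419.5 (right) → 1 crossing.
Only Lower has an odd count, so the point is inside Lower.

Lower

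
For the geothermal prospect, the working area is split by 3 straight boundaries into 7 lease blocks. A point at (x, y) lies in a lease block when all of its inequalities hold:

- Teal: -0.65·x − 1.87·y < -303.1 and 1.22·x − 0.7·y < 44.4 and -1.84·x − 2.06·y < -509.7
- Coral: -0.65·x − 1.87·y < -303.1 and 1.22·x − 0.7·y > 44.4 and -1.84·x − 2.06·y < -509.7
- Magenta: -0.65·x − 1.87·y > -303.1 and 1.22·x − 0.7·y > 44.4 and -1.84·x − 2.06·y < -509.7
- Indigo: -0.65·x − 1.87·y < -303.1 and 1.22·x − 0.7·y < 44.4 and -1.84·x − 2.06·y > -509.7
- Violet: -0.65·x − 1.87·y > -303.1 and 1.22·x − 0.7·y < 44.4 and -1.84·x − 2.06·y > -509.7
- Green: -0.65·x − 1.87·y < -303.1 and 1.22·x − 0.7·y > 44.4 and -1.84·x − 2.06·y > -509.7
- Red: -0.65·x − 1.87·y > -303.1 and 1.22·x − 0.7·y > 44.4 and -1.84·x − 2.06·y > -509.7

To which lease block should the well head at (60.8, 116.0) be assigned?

-0.65·60.8 − 1.87·116.0 = -256.440, which is > -303.1
1.22·60.8 − 0.7·116.0 = -7.024, which is < 44.4
-1.84·60.8 − 2.06·116.0 = -350.832, which is > -509.7
This sign pattern matches Violet.

Violet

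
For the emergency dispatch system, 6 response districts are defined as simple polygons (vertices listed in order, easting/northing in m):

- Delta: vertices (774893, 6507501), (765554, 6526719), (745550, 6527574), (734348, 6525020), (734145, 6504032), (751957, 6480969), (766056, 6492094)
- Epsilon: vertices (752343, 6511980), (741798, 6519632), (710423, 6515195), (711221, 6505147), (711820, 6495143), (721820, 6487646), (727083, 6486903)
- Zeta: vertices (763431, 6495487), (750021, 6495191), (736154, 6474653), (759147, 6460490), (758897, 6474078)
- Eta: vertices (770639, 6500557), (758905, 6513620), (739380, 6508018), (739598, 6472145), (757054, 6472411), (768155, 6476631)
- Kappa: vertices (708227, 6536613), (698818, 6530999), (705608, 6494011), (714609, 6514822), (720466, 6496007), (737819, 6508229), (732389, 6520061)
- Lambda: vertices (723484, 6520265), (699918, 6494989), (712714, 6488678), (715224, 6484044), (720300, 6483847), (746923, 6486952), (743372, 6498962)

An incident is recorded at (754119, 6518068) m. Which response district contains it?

Cast a ray rightward from (754119, 6518068). For each polygon, the edges (by vertex number in listed order) whose endpoints lie on opposite sides of northing = 6518068, where each meets that height, and whether that is right or left of the point:
Delta: 1–2 at easting≈769758.0 (right), 4–5 at easting≈734280.8 (left) → 1 crossing.
Epsilon: 1–2 at easting≈743953.3 (left), 2–3 at easting≈730738.6 (left) → 0 crossings.
Zeta: no edge straddles that height → 0 crossings.
Eta: no edge straddles that height → 0 crossings.
Kappa: 2–3 at easting≈701191.8 (left), 6–7 at easting≈733303.6 (left) → 0 crossings.
Lambda: 1–2 at easting≈721435.6 (left), 7–1 at easting≈725535.1 (left) → 0 crossings.
Only Delta has an odd count, so the point is inside Delta.

Delta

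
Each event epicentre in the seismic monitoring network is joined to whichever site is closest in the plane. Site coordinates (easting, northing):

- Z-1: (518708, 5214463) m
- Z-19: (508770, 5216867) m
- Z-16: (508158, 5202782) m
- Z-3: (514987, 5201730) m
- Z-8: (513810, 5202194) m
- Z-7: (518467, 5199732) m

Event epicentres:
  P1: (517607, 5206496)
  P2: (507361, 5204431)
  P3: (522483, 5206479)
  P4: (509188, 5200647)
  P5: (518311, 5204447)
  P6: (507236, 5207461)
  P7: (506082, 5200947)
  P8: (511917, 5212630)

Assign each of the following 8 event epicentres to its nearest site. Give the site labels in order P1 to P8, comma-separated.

P1 → Z-3 (d²=29579156.00)
P2 → Z-16 (d²=3354410.00)
P3 → Z-7 (d²=61650265.00)
P4 → Z-16 (d²=5619125.00)
P5 → Z-3 (d²=18431065.00)
P6 → Z-16 (d²=22743125.00)
P7 → Z-16 (d²=7677001.00)
P8 → Z-19 (d²=27855778.00)

Z-3, Z-16, Z-7, Z-16, Z-3, Z-16, Z-16, Z-19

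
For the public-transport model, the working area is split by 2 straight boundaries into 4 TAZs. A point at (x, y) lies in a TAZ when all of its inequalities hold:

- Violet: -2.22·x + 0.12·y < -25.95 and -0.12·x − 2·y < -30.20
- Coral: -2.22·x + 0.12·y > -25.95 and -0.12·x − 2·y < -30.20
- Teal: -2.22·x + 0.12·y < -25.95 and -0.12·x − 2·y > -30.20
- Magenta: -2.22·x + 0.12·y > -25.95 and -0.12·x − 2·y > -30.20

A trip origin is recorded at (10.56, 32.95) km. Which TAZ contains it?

Coral

-2.22·10.56 + 0.12·32.95 = -19.489, which is > -25.95
-0.12·10.56 − 2·32.95 = -67.167, which is < -30.20
This sign pattern matches Coral.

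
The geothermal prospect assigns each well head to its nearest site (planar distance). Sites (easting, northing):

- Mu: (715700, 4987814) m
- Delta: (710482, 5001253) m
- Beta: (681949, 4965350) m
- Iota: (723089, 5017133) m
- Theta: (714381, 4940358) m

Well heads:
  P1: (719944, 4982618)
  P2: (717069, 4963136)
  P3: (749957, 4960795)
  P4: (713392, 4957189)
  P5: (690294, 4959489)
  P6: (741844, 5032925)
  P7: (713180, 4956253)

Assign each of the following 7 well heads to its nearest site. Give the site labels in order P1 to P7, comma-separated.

Mu, Theta, Theta, Theta, Beta, Iota, Theta

P1 → Mu (d²=45009952.00)
P2 → Theta (d²=526062628.00)
P3 → Theta (d²=1683322745.00)
P4 → Theta (d²=284260682.00)
P5 → Beta (d²=103990346.00)
P6 → Iota (d²=601137289.00)
P7 → Theta (d²=254093426.00)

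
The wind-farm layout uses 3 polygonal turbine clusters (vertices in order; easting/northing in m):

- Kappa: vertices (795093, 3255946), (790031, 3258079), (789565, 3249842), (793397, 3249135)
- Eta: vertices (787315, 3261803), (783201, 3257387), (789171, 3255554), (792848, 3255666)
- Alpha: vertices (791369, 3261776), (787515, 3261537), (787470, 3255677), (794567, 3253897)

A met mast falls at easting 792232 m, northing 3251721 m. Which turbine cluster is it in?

Kappa

Cast a ray rightward from (792232, 3251721). For each polygon, the edges (by vertex number in listed order) whose endpoints lie on opposite sides of northing = 3251721, where each meets that height, and whether that is right or left of the point:
Kappa: 2–3 at easting≈789671.3 (left), 4–1 at easting≈794040.9 (right) → 1 crossing.
Eta: no edge straddles that height → 0 crossings.
Alpha: no edge straddles that height → 0 crossings.
Only Kappa has an odd count, so the point is inside Kappa.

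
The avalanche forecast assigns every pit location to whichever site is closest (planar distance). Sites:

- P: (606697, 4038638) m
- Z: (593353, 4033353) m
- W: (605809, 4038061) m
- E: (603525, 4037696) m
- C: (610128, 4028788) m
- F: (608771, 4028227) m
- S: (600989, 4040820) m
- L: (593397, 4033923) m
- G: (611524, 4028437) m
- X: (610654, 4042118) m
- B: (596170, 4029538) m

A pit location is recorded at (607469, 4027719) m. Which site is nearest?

F

Squared distances to each site:
P: 119820545.000; Z: 231003412.000; W: 109712564.000; E: 115095665.000; C: 8213042.000; F: 1953268.000; S: 213626601.000; L: 236510800.000; G: 16958549.000; X: 217475426.000; B: 130976162.000.
Minimum at F.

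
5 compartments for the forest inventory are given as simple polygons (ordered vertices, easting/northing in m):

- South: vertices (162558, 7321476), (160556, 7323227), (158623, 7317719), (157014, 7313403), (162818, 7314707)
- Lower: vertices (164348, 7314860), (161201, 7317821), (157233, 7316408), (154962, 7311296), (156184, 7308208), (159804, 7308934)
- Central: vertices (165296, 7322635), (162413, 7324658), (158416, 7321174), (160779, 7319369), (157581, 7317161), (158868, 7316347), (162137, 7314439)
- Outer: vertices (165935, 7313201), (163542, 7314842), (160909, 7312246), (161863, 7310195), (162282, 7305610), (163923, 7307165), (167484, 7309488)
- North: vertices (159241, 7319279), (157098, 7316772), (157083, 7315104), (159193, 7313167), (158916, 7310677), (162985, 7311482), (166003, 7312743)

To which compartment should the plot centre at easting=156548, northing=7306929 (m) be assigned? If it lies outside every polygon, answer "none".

Cast a ray rightward from (156548, 7306929). For each polygon, the edges (by vertex number in listed order) whose endpoints lie on opposite sides of northing = 7306929, where each meets that height, and whether that is right or left of the point:
South: no edge straddles that height → 0 crossings.
Lower: no edge straddles that height → 0 crossings.
Central: no edge straddles that height → 0 crossings.
Outer: 4–5 at easting≈162161.5 (right), 5–6 at easting≈163673.9 (right) → 2 crossings.
North: no edge straddles that height → 0 crossings.
All counts are even, so the point lies outside every listed polygon.

none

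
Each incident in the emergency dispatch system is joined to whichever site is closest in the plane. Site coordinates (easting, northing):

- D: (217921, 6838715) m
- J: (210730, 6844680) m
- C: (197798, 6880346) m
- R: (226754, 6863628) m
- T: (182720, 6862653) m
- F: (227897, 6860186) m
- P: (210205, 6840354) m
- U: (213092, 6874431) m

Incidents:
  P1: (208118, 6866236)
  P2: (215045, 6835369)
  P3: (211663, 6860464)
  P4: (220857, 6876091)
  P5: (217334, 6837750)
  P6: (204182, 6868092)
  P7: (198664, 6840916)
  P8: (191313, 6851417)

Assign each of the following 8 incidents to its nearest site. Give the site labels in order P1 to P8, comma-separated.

U, D, U, U, D, U, P, T

P1 → U (d²=91898701.00)
P2 → D (d²=19467092.00)
P3 → U (d²=197119130.00)
P4 → U (d²=63050825.00)
P5 → D (d²=1275794.00)
P6 → U (d²=119571021.00)
P7 → P (d²=133510525.00)
P8 → T (d²=200087345.00)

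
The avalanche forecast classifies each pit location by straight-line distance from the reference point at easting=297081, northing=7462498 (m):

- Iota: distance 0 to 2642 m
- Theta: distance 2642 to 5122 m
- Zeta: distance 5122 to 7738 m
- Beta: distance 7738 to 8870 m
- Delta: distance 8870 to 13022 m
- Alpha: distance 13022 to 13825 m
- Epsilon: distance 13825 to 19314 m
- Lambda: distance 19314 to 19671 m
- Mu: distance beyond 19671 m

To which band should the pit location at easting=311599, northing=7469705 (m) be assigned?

Distance = √((311599−297081)² + (7469705−7462498)²) = √(210772324.000 + 51940849.000) = 16208.429 m.
13825 ≤ 16208.429 < 19314 → Epsilon.

Epsilon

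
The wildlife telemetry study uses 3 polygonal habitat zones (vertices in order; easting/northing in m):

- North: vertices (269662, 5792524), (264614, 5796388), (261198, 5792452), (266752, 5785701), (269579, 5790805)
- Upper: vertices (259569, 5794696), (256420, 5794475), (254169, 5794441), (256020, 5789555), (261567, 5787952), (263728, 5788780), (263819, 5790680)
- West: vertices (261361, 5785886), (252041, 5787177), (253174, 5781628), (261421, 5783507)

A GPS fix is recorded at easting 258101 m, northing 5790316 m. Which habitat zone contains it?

Upper

Cast a ray rightward from (258101, 5790316). For each polygon, the edges (by vertex number in listed order) whose endpoints lie on opposite sides of northing = 5790316, where each meets that height, and whether that is right or left of the point:
North: 3–4 at easting≈262955.3 (right), 4–5 at easting≈269308.2 (right) → 2 crossings.
Upper: 3–4 at easting≈255731.7 (left), 6–7 at easting≈263801.6 (right) → 1 crossing.
West: no edge straddles that height → 0 crossings.
Only Upper has an odd count, so the point is inside Upper.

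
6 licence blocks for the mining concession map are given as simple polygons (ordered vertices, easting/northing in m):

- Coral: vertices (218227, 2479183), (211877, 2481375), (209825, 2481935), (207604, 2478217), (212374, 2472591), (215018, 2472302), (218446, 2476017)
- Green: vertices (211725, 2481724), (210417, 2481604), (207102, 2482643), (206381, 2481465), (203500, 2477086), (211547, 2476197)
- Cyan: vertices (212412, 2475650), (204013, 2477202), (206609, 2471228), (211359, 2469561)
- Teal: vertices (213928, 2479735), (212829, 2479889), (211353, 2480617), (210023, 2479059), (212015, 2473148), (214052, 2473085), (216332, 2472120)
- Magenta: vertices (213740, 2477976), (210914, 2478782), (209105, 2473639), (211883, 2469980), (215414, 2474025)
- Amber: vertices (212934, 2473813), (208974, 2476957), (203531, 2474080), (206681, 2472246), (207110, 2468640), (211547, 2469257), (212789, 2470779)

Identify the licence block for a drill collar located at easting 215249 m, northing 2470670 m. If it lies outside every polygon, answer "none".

none

Cast a ray rightward from (215249, 2470670). For each polygon, the edges (by vertex number in listed order) whose endpoints lie on opposite sides of northing = 2470670, where each meets that height, and whether that is right or left of the point:
Coral: no edge straddles that height → 0 crossings.
Green: no edge straddles that height → 0 crossings.
Cyan: 3–4 at easting≈208199.0 (left), 4–1 at easting≈211550.8 (left) → 0 crossings.
Teal: no edge straddles that height → 0 crossings.
Magenta: 3–4 at easting≈211359.1 (left), 4–5 at easting≈212485.3 (left) → 0 crossings.
Amber: 4–5 at easting≈206868.5 (left), 6–7 at easting≈212700.1 (left) → 0 crossings.
All counts are even, so the point lies outside every listed polygon.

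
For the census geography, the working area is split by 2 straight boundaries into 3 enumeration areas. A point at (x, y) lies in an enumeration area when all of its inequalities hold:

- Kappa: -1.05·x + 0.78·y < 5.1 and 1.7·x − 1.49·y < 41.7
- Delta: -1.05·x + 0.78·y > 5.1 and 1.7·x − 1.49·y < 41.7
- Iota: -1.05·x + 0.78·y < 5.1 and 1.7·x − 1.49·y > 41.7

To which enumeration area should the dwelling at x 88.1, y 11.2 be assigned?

Iota

-1.05·88.1 + 0.78·11.2 = -83.769, which is < 5.1
1.7·88.1 − 1.49·11.2 = 133.082, which is > 41.7
This sign pattern matches Iota.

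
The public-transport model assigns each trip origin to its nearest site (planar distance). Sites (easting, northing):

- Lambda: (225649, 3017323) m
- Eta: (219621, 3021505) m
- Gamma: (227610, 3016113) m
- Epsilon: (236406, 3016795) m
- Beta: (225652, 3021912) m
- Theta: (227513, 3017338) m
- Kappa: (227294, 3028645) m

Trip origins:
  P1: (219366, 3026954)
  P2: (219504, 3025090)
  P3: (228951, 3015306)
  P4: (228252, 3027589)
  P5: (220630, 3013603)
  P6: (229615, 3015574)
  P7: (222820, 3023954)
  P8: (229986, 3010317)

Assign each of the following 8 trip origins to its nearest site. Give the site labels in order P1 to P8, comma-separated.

Eta, Eta, Gamma, Kappa, Lambda, Gamma, Beta, Gamma

P1 → Eta (d²=29756626.00)
P2 → Eta (d²=12865914.00)
P3 → Gamma (d²=2449530.00)
P4 → Kappa (d²=2032900.00)
P5 → Lambda (d²=39028761.00)
P6 → Gamma (d²=4310546.00)
P7 → Beta (d²=12189988.00)
P8 → Gamma (d²=39238992.00)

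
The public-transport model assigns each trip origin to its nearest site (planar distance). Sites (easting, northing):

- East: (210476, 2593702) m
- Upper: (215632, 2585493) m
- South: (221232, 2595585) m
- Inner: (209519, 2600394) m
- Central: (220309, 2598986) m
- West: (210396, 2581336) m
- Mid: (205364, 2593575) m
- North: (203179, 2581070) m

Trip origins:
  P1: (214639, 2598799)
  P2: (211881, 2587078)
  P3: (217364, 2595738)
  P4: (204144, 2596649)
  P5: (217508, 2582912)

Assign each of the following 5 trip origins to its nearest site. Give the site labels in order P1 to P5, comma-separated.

P1 → Inner (d²=28758425.00)
P2 → Upper (d²=16582226.00)
P3 → South (d²=14984833.00)
P4 → Mid (d²=10937876.00)
P5 → Upper (d²=10180937.00)

Inner, Upper, South, Mid, Upper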